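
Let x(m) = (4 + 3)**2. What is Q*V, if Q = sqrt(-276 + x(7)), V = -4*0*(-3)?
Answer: 0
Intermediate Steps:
x(m) = 49 (x(m) = 7**2 = 49)
V = 0 (V = 0*(-3) = 0)
Q = I*sqrt(227) (Q = sqrt(-276 + 49) = sqrt(-227) = I*sqrt(227) ≈ 15.067*I)
Q*V = (I*sqrt(227))*0 = 0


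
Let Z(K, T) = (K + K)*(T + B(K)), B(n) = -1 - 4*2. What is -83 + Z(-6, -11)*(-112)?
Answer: -26963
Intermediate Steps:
B(n) = -9 (B(n) = -1 - 8 = -9)
Z(K, T) = 2*K*(-9 + T) (Z(K, T) = (K + K)*(T - 9) = (2*K)*(-9 + T) = 2*K*(-9 + T))
-83 + Z(-6, -11)*(-112) = -83 + (2*(-6)*(-9 - 11))*(-112) = -83 + (2*(-6)*(-20))*(-112) = -83 + 240*(-112) = -83 - 26880 = -26963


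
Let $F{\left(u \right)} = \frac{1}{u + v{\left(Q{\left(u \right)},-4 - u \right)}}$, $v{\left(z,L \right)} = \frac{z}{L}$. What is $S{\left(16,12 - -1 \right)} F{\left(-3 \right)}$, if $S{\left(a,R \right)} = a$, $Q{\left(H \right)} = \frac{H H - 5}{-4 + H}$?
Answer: $- \frac{112}{17} \approx -6.5882$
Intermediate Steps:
$Q{\left(H \right)} = \frac{-5 + H^{2}}{-4 + H}$ ($Q{\left(H \right)} = \frac{H^{2} - 5}{-4 + H} = \frac{-5 + H^{2}}{-4 + H}$)
$F{\left(u \right)} = \frac{1}{u + \frac{-5 + u^{2}}{\left(-4 + u\right) \left(-4 - u\right)}}$ ($F{\left(u \right)} = \frac{1}{u + \frac{\frac{1}{-4 + u} \left(-5 + u^{2}\right)}{-4 - u}} = \frac{1}{u + \frac{-5 + u^{2}}{\left(-4 + u\right) \left(-4 - u\right)}}$)
$S{\left(16,12 - -1 \right)} F{\left(-3 \right)} = 16 \frac{-16 + \left(-3\right)^{2}}{5 + \left(-3\right)^{3} - \left(-3\right)^{2} - -48} = 16 \frac{-16 + 9}{5 - 27 - 9 + 48} = 16 \frac{1}{5 - 27 - 9 + 48} \left(-7\right) = 16 \cdot \frac{1}{17} \left(-7\right) = 16 \left(- \frac{7}{17}\right) = - \frac{112}{17}$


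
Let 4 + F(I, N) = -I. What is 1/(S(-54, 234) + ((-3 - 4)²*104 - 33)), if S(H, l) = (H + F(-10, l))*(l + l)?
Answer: -1/17401 ≈ -5.7468e-5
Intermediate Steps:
F(I, N) = -4 - I
S(H, l) = 2*l*(6 + H) (S(H, l) = (H + (-4 - 1*(-10)))*(l + l) = (H + (-4 + 10))*(2*l) = (H + 6)*(2*l) = (6 + H)*(2*l) = 2*l*(6 + H))
1/(S(-54, 234) + ((-3 - 4)²*104 - 33)) = 1/(2*234*(6 - 54) + ((-3 - 4)²*104 - 33)) = 1/(2*234*(-48) + ((-7)²*104 - 33)) = 1/(-22464 + (49*104 - 33)) = 1/(-22464 + (5096 - 33)) = 1/(-22464 + 5063) = 1/(-17401) = -1/17401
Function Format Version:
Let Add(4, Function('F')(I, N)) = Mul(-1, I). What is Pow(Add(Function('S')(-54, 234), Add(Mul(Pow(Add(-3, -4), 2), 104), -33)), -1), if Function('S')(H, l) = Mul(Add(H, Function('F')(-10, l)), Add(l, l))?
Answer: Rational(-1, 17401) ≈ -5.7468e-5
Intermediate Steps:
Function('F')(I, N) = Add(-4, Mul(-1, I))
Function('S')(H, l) = Mul(2, l, Add(6, H)) (Function('S')(H, l) = Mul(Add(H, Add(-4, Mul(-1, -10))), Add(l, l)) = Mul(Add(H, Add(-4, 10)), Mul(2, l)) = Mul(Add(H, 6), Mul(2, l)) = Mul(Add(6, H), Mul(2, l)) = Mul(2, l, Add(6, H)))
Pow(Add(Function('S')(-54, 234), Add(Mul(Pow(Add(-3, -4), 2), 104), -33)), -1) = Pow(Add(Mul(2, 234, Add(6, -54)), Add(Mul(Pow(Add(-3, -4), 2), 104), -33)), -1) = Pow(Add(Mul(2, 234, -48), Add(Mul(Pow(-7, 2), 104), -33)), -1) = Pow(Add(-22464, Add(Mul(49, 104), -33)), -1) = Pow(Add(-22464, Add(5096, -33)), -1) = Pow(Add(-22464, 5063), -1) = Pow(-17401, -1) = Rational(-1, 17401)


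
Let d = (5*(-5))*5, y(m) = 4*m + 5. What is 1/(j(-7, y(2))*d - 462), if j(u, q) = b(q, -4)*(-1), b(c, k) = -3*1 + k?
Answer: -1/1337 ≈ -0.00074794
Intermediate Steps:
b(c, k) = -3 + k
y(m) = 5 + 4*m
j(u, q) = 7 (j(u, q) = (-3 - 4)*(-1) = -7*(-1) = 7)
d = -125 (d = -25*5 = -125)
1/(j(-7, y(2))*d - 462) = 1/(7*(-125) - 462) = 1/(-875 - 462) = 1/(-1337) = -1/1337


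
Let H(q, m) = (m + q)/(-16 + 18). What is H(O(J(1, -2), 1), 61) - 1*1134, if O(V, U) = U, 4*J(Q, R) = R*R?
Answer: -1103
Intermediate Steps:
J(Q, R) = R**2/4 (J(Q, R) = (R*R)/4 = R**2/4)
H(q, m) = m/2 + q/2 (H(q, m) = (m + q)/2 = (m + q)*(1/2) = m/2 + q/2)
H(O(J(1, -2), 1), 61) - 1*1134 = ((1/2)*61 + (1/2)*1) - 1*1134 = (61/2 + 1/2) - 1134 = 31 - 1134 = -1103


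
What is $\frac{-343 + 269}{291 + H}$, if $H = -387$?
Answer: $\frac{37}{48} \approx 0.77083$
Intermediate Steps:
$\frac{-343 + 269}{291 + H} = \frac{-343 + 269}{291 - 387} = - \frac{74}{-96} = \left(-74\right) \left(- \frac{1}{96}\right) = \frac{37}{48}$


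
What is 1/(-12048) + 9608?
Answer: 115757183/12048 ≈ 9608.0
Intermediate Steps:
1/(-12048) + 9608 = -1/12048 + 9608 = 115757183/12048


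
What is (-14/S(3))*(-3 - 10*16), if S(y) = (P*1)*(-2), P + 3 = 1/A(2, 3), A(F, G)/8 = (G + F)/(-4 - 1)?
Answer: 9128/25 ≈ 365.12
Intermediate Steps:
A(F, G) = -8*F/5 - 8*G/5 (A(F, G) = 8*((G + F)/(-4 - 1)) = 8*((F + G)/(-5)) = 8*((F + G)*(-1/5)) = 8*(-F/5 - G/5) = -8*F/5 - 8*G/5)
P = -25/8 (P = -3 + 1/(-8/5*2 - 8/5*3) = -3 + 1/(-16/5 - 24/5) = -3 + 1/(-8) = -3 - 1/8 = -25/8 ≈ -3.1250)
S(y) = 25/4 (S(y) = -25/8*1*(-2) = -25/8*(-2) = 25/4)
(-14/S(3))*(-3 - 10*16) = (-14/25/4)*(-3 - 10*16) = (-14*4/25)*(-3 - 160) = -56/25*(-163) = 9128/25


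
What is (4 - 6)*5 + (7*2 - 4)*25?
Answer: 240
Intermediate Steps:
(4 - 6)*5 + (7*2 - 4)*25 = -2*5 + (14 - 4)*25 = -10 + 10*25 = -10 + 250 = 240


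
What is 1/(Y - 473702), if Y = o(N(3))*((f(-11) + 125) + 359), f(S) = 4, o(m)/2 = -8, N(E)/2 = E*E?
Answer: -1/481510 ≈ -2.0768e-6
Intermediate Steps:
N(E) = 2*E² (N(E) = 2*(E*E) = 2*E²)
o(m) = -16 (o(m) = 2*(-8) = -16)
Y = -7808 (Y = -16*((4 + 125) + 359) = -16*(129 + 359) = -16*488 = -7808)
1/(Y - 473702) = 1/(-7808 - 473702) = 1/(-481510) = -1/481510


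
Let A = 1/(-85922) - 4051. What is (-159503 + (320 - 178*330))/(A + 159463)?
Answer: -18724380006/13353309863 ≈ -1.4022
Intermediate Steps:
A = -348070023/85922 (A = -1/85922 - 4051 = -348070023/85922 ≈ -4051.0)
(-159503 + (320 - 178*330))/(A + 159463) = (-159503 + (320 - 178*330))/(-348070023/85922 + 159463) = (-159503 + (320 - 58740))/(13353309863/85922) = (-159503 - 58420)*(85922/13353309863) = -217923*85922/13353309863 = -18724380006/13353309863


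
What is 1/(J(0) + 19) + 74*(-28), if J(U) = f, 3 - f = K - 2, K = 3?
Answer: -43511/21 ≈ -2072.0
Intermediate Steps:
f = 2 (f = 3 - (3 - 2) = 3 - 1*1 = 3 - 1 = 2)
J(U) = 2
1/(J(0) + 19) + 74*(-28) = 1/(2 + 19) + 74*(-28) = 1/21 - 2072 = -43511/21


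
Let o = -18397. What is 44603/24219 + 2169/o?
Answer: 59079260/34273611 ≈ 1.7238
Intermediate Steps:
44603/24219 + 2169/o = 44603/24219 + 2169/(-18397) = 44603*(1/24219) + 2169*(-1/18397) = 3431/1863 - 2169/18397 = 59079260/34273611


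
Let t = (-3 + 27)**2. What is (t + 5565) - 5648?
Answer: 493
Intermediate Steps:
t = 576 (t = 24**2 = 576)
(t + 5565) - 5648 = (576 + 5565) - 5648 = 6141 - 5648 = 493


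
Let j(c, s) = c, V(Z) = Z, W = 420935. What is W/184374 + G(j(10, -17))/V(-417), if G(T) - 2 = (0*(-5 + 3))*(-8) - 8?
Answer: 58878713/25627986 ≈ 2.2974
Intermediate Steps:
G(T) = -6 (G(T) = 2 + ((0*(-5 + 3))*(-8) - 8) = 2 + ((0*(-2))*(-8) - 8) = 2 + (0*(-8) - 8) = 2 + (0 - 8) = 2 - 8 = -6)
W/184374 + G(j(10, -17))/V(-417) = 420935/184374 - 6/(-417) = 420935*(1/184374) - 6*(-1/417) = 420935/184374 + 2/139 = 58878713/25627986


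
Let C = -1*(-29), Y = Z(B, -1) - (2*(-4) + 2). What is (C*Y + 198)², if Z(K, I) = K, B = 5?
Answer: 267289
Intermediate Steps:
Y = 11 (Y = 5 - (2*(-4) + 2) = 5 - (-8 + 2) = 5 - 1*(-6) = 5 + 6 = 11)
C = 29
(C*Y + 198)² = (29*11 + 198)² = (319 + 198)² = 517² = 267289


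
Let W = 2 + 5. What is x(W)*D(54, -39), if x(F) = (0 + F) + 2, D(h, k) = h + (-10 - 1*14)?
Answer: 270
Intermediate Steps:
W = 7
D(h, k) = -24 + h (D(h, k) = h + (-10 - 14) = h - 24 = -24 + h)
x(F) = 2 + F (x(F) = F + 2 = 2 + F)
x(W)*D(54, -39) = (2 + 7)*(-24 + 54) = 9*30 = 270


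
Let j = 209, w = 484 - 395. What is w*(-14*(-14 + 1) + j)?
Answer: 34799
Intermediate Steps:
w = 89
w*(-14*(-14 + 1) + j) = 89*(-14*(-14 + 1) + 209) = 89*(-14*(-13) + 209) = 89*(182 + 209) = 89*391 = 34799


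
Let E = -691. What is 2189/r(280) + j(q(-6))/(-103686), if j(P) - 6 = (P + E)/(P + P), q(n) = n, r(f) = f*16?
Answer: 340022341/696769920 ≈ 0.48800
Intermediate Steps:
r(f) = 16*f
j(P) = 6 + (-691 + P)/(2*P) (j(P) = 6 + (P - 691)/(P + P) = 6 + (-691 + P)/((2*P)) = 6 + (-691 + P)*(1/(2*P)) = 6 + (-691 + P)/(2*P))
2189/r(280) + j(q(-6))/(-103686) = 2189/((16*280)) + ((1/2)*(-691 + 13*(-6))/(-6))/(-103686) = 2189/4480 + ((1/2)*(-1/6)*(-691 - 78))*(-1/103686) = 2189*(1/4480) + ((1/2)*(-1/6)*(-769))*(-1/103686) = 2189/4480 + (769/12)*(-1/103686) = 2189/4480 - 769/1244232 = 340022341/696769920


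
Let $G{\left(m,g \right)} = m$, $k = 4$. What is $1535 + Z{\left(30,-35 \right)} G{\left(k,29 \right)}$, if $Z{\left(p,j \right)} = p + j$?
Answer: $1515$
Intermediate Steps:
$Z{\left(p,j \right)} = j + p$
$1535 + Z{\left(30,-35 \right)} G{\left(k,29 \right)} = 1535 + \left(-35 + 30\right) 4 = 1535 - 20 = 1515$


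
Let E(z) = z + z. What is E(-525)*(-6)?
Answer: 6300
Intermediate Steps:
E(z) = 2*z
E(-525)*(-6) = (2*(-525))*(-6) = -1050*(-6) = 6300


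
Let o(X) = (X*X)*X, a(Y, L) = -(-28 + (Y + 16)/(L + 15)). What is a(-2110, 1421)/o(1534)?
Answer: 1627/199368788944 ≈ 8.1608e-9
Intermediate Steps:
a(Y, L) = 28 - (16 + Y)/(15 + L) (a(Y, L) = -(-28 + (16 + Y)/(15 + L)) = 28 - (16 + Y)/(15 + L))
o(X) = X³ (o(X) = X²*X = X³)
a(-2110, 1421)/o(1534) = ((404 - 1*(-2110) + 28*1421)/(15 + 1421))/(1534³) = ((404 + 2110 + 39788)/1436)/3609741304 = ((1/1436)*42302)*(1/3609741304) = (21151/718)*(1/3609741304) = 1627/199368788944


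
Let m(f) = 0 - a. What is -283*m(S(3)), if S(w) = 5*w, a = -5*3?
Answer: -4245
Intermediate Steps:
a = -15
m(f) = 15 (m(f) = 0 - 1*(-15) = 0 + 15 = 15)
-283*m(S(3)) = -283*15 = -4245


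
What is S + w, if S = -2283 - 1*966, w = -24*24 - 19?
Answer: -3844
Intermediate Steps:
w = -595 (w = -576 - 19 = -595)
S = -3249 (S = -2283 - 966 = -3249)
S + w = -3249 - 595 = -3844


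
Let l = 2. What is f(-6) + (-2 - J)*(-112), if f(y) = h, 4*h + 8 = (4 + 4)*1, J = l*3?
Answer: 896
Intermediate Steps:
J = 6 (J = 2*3 = 6)
h = 0 (h = -2 + ((4 + 4)*1)/4 = -2 + (8*1)/4 = -2 + (¼)*8 = -2 + 2 = 0)
f(y) = 0
f(-6) + (-2 - J)*(-112) = 0 + (-2 - 1*6)*(-112) = 0 + (-2 - 6)*(-112) = 0 - 8*(-112) = 0 + 896 = 896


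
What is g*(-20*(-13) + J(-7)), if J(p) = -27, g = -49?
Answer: -11417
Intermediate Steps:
g*(-20*(-13) + J(-7)) = -49*(-20*(-13) - 27) = -49*(260 - 27) = -49*233 = -11417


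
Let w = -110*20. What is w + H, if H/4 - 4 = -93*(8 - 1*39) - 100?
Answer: 8948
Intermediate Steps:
H = 11148 (H = 16 + 4*(-93*(8 - 1*39) - 100) = 16 + 4*(-93*(8 - 39) - 100) = 16 + 4*(-93*(-31) - 100) = 16 + 4*(2883 - 100) = 16 + 4*2783 = 16 + 11132 = 11148)
w = -2200
w + H = -2200 + 11148 = 8948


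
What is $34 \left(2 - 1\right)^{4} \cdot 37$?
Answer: $1258$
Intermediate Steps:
$34 \left(2 - 1\right)^{4} \cdot 37 = 34 \cdot 1^{4} \cdot 37 = 34 \cdot 1 \cdot 37 = 34 \cdot 37 = 1258$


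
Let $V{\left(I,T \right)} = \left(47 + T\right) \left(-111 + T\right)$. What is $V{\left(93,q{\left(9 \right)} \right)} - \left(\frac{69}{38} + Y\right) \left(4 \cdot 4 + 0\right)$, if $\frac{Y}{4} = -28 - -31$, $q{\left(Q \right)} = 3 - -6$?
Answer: $- \frac{112728}{19} \approx -5933.1$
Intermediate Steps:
$q{\left(Q \right)} = 9$ ($q{\left(Q \right)} = 3 + 6 = 9$)
$V{\left(I,T \right)} = \left(-111 + T\right) \left(47 + T\right)$
$Y = 12$ ($Y = 4 \left(-28 - -31\right) = 4 \left(-28 + 31\right) = 4 \cdot 3 = 12$)
$V{\left(93,q{\left(9 \right)} \right)} - \left(\frac{69}{38} + Y\right) \left(4 \cdot 4 + 0\right) = \left(-5217 + 9^{2} - 576\right) - \left(\frac{69}{38} + 12\right) \left(4 \cdot 4 + 0\right) = \left(-5217 + 81 - 576\right) - \left(69 \cdot \frac{1}{38} + 12\right) \left(16 + 0\right) = -5712 - \left(\frac{69}{38} + 12\right) 16 = -5712 - \frac{525}{38} \cdot 16 = -5712 - \frac{4200}{19} = - \frac{112728}{19}$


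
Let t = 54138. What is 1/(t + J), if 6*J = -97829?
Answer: 6/226999 ≈ 2.6432e-5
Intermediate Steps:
J = -97829/6 (J = (⅙)*(-97829) = -97829/6 ≈ -16305.)
1/(t + J) = 1/(54138 - 97829/6) = 1/(226999/6) = 6/226999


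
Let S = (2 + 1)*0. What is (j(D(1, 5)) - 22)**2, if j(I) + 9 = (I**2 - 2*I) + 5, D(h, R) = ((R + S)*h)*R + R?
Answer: 662596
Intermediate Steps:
S = 0 (S = 3*0 = 0)
D(h, R) = R + h*R**2 (D(h, R) = ((R + 0)*h)*R + R = (R*h)*R + R = h*R**2 + R = R + h*R**2)
j(I) = -4 + I**2 - 2*I (j(I) = -9 + ((I**2 - 2*I) + 5) = -9 + (5 + I**2 - 2*I) = -4 + I**2 - 2*I)
(j(D(1, 5)) - 22)**2 = ((-4 + (5*(1 + 5*1))**2 - 10*(1 + 5*1)) - 22)**2 = ((-4 + (5*(1 + 5))**2 - 10*(1 + 5)) - 22)**2 = ((-4 + (5*6)**2 - 10*6) - 22)**2 = ((-4 + 30**2 - 2*30) - 22)**2 = ((-4 + 900 - 60) - 22)**2 = (836 - 22)**2 = 814**2 = 662596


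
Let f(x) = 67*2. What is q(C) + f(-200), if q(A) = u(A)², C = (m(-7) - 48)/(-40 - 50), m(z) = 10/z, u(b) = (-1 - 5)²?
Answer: 1430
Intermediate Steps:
f(x) = 134
u(b) = 36 (u(b) = (-6)² = 36)
C = 173/315 (C = (10/(-7) - 48)/(-40 - 50) = (10*(-⅐) - 48)/(-90) = (-10/7 - 48)*(-1/90) = -346/7*(-1/90) = 173/315 ≈ 0.54921)
q(A) = 1296 (q(A) = 36² = 1296)
q(C) + f(-200) = 1296 + 134 = 1430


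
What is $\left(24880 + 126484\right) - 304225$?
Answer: $-152861$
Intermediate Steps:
$\left(24880 + 126484\right) - 304225 = 151364 - 304225 = -152861$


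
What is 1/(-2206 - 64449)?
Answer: -1/66655 ≈ -1.5003e-5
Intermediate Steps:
1/(-2206 - 64449) = 1/(-66655) = -1/66655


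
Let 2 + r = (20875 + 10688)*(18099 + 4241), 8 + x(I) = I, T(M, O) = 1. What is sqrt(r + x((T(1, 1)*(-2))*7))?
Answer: 2*sqrt(176279349) ≈ 26554.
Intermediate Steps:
x(I) = -8 + I
r = 705117418 (r = -2 + (20875 + 10688)*(18099 + 4241) = -2 + 31563*22340 = -2 + 705117420 = 705117418)
sqrt(r + x((T(1, 1)*(-2))*7)) = sqrt(705117418 + (-8 + (1*(-2))*7)) = sqrt(705117418 + (-8 - 2*7)) = sqrt(705117418 + (-8 - 14)) = sqrt(705117418 - 22) = sqrt(705117396) = 2*sqrt(176279349)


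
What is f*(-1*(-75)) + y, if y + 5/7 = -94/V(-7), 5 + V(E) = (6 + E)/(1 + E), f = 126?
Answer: 1922153/203 ≈ 9468.7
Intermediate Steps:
V(E) = -5 + (6 + E)/(1 + E)
y = 3803/203 (y = -5/7 - 94*(1 - 7)/(1 - 4*(-7)) = -5/7 - 94*(-6/(1 + 28)) = -5/7 - 94/((-⅙*29)) = -5/7 - 94/(-29/6) = -5/7 - 94*(-6/29) = -5/7 + 564/29 = 3803/203 ≈ 18.734)
f*(-1*(-75)) + y = 126*(-1*(-75)) + 3803/203 = 126*75 + 3803/203 = 9450 + 3803/203 = 1922153/203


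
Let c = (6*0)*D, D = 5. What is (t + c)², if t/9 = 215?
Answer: 3744225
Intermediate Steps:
t = 1935 (t = 9*215 = 1935)
c = 0 (c = (6*0)*5 = 0*5 = 0)
(t + c)² = (1935 + 0)² = 1935² = 3744225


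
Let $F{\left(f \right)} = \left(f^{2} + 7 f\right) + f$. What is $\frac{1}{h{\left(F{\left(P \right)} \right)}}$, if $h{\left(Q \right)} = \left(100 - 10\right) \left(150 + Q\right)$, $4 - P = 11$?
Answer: $\frac{1}{12870} \approx 7.77 \cdot 10^{-5}$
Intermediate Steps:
$P = -7$ ($P = 4 - 11 = -7$)
$F{\left(f \right)} = f^{2} + 8 f$
$h{\left(Q \right)} = 13500 + 90 Q$ ($h{\left(Q \right)} = 90 \left(150 + Q\right) = 13500 + 90 Q$)
$\frac{1}{h{\left(F{\left(P \right)} \right)}} = \frac{1}{13500 + 90 \left(- 7 \left(8 - 7\right)\right)} = \frac{1}{13500 + 90 \left(\left(-7\right) 1\right)} = \frac{1}{13500 + 90 \left(-7\right)} = \frac{1}{13500 - 630} = \frac{1}{12870}$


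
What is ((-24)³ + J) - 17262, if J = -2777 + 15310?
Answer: -18553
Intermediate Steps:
J = 12533
((-24)³ + J) - 17262 = ((-24)³ + 12533) - 17262 = (-13824 + 12533) - 17262 = -1291 - 17262 = -18553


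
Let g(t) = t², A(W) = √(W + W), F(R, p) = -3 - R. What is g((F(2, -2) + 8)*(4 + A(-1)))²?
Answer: 5508 + 18144*I*√2 ≈ 5508.0 + 25660.0*I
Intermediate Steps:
A(W) = √2*√W (A(W) = √(2*W) = √2*√W)
g((F(2, -2) + 8)*(4 + A(-1)))² = ((((-3 - 1*2) + 8)*(4 + √2*√(-1)))²)² = ((((-3 - 2) + 8)*(4 + √2*I))²)² = (((-5 + 8)*(4 + I*√2))²)² = ((3*(4 + I*√2))²)² = ((12 + 3*I*√2)²)² = (12 + 3*I*√2)⁴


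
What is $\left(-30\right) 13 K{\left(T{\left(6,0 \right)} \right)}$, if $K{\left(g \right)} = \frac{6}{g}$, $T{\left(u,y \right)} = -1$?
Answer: $2340$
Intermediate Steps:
$\left(-30\right) 13 K{\left(T{\left(6,0 \right)} \right)} = \left(-30\right) 13 \frac{6}{-1} = - 390 \cdot 6 \left(-1\right) = \left(-390\right) \left(-6\right) = 2340$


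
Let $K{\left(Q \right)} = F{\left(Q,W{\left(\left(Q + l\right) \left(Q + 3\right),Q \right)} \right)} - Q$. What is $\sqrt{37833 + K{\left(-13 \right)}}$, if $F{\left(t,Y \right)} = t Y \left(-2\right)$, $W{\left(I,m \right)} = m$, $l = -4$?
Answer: $2 \sqrt{9377} \approx 193.67$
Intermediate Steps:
$F{\left(t,Y \right)} = - 2 Y t$ ($F{\left(t,Y \right)} = Y t \left(-2\right) = - 2 Y t$)
$K{\left(Q \right)} = - Q - 2 Q^{2}$ ($K{\left(Q \right)} = - 2 Q Q - Q = - 2 Q^{2} - Q = - Q - 2 Q^{2}$)
$\sqrt{37833 + K{\left(-13 \right)}} = \sqrt{37833 - 13 \left(-1 - -26\right)} = \sqrt{37833 - 13 \left(-1 + 26\right)} = \sqrt{37833 - 325} = \sqrt{37508} = 2 \sqrt{9377}$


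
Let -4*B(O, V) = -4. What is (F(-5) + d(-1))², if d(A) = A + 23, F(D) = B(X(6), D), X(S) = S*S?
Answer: 529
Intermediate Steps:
X(S) = S²
B(O, V) = 1 (B(O, V) = -¼*(-4) = 1)
F(D) = 1
d(A) = 23 + A
(F(-5) + d(-1))² = (1 + (23 - 1))² = (1 + 22)² = 23² = 529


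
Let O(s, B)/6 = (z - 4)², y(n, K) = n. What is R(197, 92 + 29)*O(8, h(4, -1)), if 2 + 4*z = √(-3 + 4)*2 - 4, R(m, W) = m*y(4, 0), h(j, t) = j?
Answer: 118200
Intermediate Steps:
R(m, W) = 4*m (R(m, W) = m*4 = 4*m)
z = -1 (z = -½ + (√(-3 + 4)*2 - 4)/4 = -½ + (√1*2 - 4)/4 = -½ + (1*2 - 4)/4 = -½ + (2 - 4)/4 = -½ + (¼)*(-2) = -½ - ½ = -1)
O(s, B) = 150 (O(s, B) = 6*(-1 - 4)² = 6*(-5)² = 6*25 = 150)
R(197, 92 + 29)*O(8, h(4, -1)) = (4*197)*150 = 788*150 = 118200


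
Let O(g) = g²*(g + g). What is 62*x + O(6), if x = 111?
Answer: 7314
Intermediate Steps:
O(g) = 2*g³ (O(g) = g²*(2*g) = 2*g³)
62*x + O(6) = 62*111 + 2*6³ = 6882 + 2*216 = 6882 + 432 = 7314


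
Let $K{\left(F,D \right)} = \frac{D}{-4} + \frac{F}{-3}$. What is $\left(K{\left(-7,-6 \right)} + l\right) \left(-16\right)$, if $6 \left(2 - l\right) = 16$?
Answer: $- \frac{152}{3} \approx -50.667$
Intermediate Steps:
$K{\left(F,D \right)} = - \frac{F}{3} - \frac{D}{4}$ ($K{\left(F,D \right)} = D \left(- \frac{1}{4}\right) + F \left(- \frac{1}{3}\right) = - \frac{D}{4} - \frac{F}{3} = - \frac{F}{3} - \frac{D}{4}$)
$l = - \frac{2}{3}$ ($l = 2 - \frac{8}{3} = - \frac{2}{3} \approx -0.66667$)
$\left(K{\left(-7,-6 \right)} + l\right) \left(-16\right) = \left(\left(\left(- \frac{1}{3}\right) \left(-7\right) - - \frac{3}{2}\right) - \frac{2}{3}\right) \left(-16\right) = \left(\left(\frac{7}{3} + \frac{3}{2}\right) - \frac{2}{3}\right) \left(-16\right) = \left(\frac{23}{6} - \frac{2}{3}\right) \left(-16\right) = \frac{19}{6} \left(-16\right) = - \frac{152}{3}$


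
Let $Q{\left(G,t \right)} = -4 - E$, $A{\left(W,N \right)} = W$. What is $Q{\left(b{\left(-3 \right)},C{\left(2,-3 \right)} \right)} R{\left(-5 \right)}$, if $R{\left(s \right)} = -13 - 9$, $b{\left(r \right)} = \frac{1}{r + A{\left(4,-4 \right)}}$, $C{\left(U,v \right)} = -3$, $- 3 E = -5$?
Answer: $\frac{374}{3} \approx 124.67$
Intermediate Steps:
$E = \frac{5}{3}$ ($E = \left(- \frac{1}{3}\right) \left(-5\right) = \frac{5}{3} \approx 1.6667$)
$b{\left(r \right)} = \frac{1}{4 + r}$ ($b{\left(r \right)} = \frac{1}{r + 4} = \frac{1}{4 + r}$)
$R{\left(s \right)} = -22$
$Q{\left(G,t \right)} = - \frac{17}{3}$ ($Q{\left(G,t \right)} = -4 - \frac{5}{3} = - \frac{17}{3}$)
$Q{\left(b{\left(-3 \right)},C{\left(2,-3 \right)} \right)} R{\left(-5 \right)} = \left(- \frac{17}{3}\right) \left(-22\right) = \frac{374}{3}$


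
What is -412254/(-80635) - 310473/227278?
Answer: 68661274257/18326561530 ≈ 3.7465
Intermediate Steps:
-412254/(-80635) - 310473/227278 = -412254*(-1/80635) - 310473*1/227278 = 412254/80635 - 310473/227278 = 68661274257/18326561530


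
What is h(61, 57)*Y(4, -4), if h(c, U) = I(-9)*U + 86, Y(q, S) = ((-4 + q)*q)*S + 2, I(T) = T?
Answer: -854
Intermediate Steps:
Y(q, S) = 2 + S*q*(-4 + q) (Y(q, S) = (q*(-4 + q))*S + 2 = S*q*(-4 + q) + 2 = 2 + S*q*(-4 + q))
h(c, U) = 86 - 9*U (h(c, U) = -9*U + 86 = 86 - 9*U)
h(61, 57)*Y(4, -4) = (86 - 9*57)*(2 - 4*4**2 - 4*(-4)*4) = (86 - 513)*(2 - 4*16 + 64) = -427*(2 - 64 + 64) = -427*2 = -854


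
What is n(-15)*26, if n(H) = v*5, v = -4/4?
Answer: -130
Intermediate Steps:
v = -1 (v = -4*¼ = -1)
n(H) = -5 (n(H) = -1*5 = -5)
n(-15)*26 = -5*26 = -130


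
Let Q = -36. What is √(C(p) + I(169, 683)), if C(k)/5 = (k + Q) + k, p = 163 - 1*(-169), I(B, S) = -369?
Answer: √2771 ≈ 52.640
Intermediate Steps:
p = 332 (p = 163 + 169 = 332)
C(k) = -180 + 10*k (C(k) = 5*((k - 36) + k) = 5*((-36 + k) + k) = 5*(-36 + 2*k) = -180 + 10*k)
√(C(p) + I(169, 683)) = √((-180 + 10*332) - 369) = √((-180 + 3320) - 369) = √(3140 - 369) = √2771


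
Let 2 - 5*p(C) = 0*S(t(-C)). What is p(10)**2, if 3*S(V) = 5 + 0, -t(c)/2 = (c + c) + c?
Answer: 4/25 ≈ 0.16000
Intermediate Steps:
t(c) = -6*c (t(c) = -2*((c + c) + c) = -2*(2*c + c) = -6*c)
S(V) = 5/3 (S(V) = (5 + 0)/3 = (1/3)*5 = 5/3)
p(C) = 2/5 (p(C) = 2/5 - 0*5/3 = 2/5 - 1/5*0 = 2/5 + 0 = 2/5)
p(10)**2 = (2/5)**2 = 4/25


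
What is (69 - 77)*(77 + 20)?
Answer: -776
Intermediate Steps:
(69 - 77)*(77 + 20) = -8*97 = -776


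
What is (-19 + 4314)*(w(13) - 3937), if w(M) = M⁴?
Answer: 105760080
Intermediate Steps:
(-19 + 4314)*(w(13) - 3937) = (-19 + 4314)*(13⁴ - 3937) = 4295*(28561 - 3937) = 4295*24624 = 105760080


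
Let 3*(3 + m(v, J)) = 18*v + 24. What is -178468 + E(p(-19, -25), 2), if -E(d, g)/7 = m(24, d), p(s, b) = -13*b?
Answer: -179511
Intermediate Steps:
m(v, J) = 5 + 6*v (m(v, J) = -3 + (18*v + 24)/3 = -3 + (24 + 18*v)/3 = -3 + (8 + 6*v) = 5 + 6*v)
E(d, g) = -1043 (E(d, g) = -7*(5 + 6*24) = -7*(5 + 144) = -7*149 = -1043)
-178468 + E(p(-19, -25), 2) = -178468 - 1043 = -179511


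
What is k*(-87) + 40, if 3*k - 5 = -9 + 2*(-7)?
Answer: 562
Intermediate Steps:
k = -6 (k = 5/3 + (-9 + 2*(-7))/3 = 5/3 + (-9 - 14)/3 = 5/3 + (1/3)*(-23) = 5/3 - 23/3 = -6)
k*(-87) + 40 = -6*(-87) + 40 = 522 + 40 = 562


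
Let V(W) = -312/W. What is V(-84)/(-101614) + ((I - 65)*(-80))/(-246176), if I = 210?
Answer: 36806501/781716502 ≈ 0.047084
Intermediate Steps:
V(-84)/(-101614) + ((I - 65)*(-80))/(-246176) = -312/(-84)/(-101614) + ((210 - 65)*(-80))/(-246176) = -312*(-1/84)*(-1/101614) + (145*(-80))*(-1/246176) = (26/7)*(-1/101614) - 11600*(-1/246176) = -13/355649 + 725/15386 = 36806501/781716502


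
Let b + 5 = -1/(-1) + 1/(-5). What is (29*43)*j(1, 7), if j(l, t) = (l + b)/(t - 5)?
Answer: -9976/5 ≈ -1995.2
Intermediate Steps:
b = -21/5 (b = -5 + (-1/(-1) + 1/(-5)) = -5 + (-1*(-1) + 1*(-1/5)) = -5 + (1 - 1/5) = -5 + 4/5 = -21/5 ≈ -4.2000)
j(l, t) = (-21/5 + l)/(-5 + t) (j(l, t) = (l - 21/5)/(t - 5) = (-21/5 + l)/(-5 + t))
(29*43)*j(1, 7) = (29*43)*((-21/5 + 1)/(-5 + 7)) = 1247*(-16/5/2) = 1247*((1/2)*(-16/5)) = 1247*(-8/5) = -9976/5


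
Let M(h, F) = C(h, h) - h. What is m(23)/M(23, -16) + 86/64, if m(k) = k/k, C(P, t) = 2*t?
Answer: 1021/736 ≈ 1.3872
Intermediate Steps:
m(k) = 1
M(h, F) = h (M(h, F) = 2*h - h = h)
m(23)/M(23, -16) + 86/64 = 1/23 + 86/64 = 1*(1/23) + 86*(1/64) = 1/23 + 43/32 = 1021/736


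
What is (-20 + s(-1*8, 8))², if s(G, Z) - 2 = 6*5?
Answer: 144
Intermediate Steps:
s(G, Z) = 32 (s(G, Z) = 2 + 6*5 = 2 + 30 = 32)
(-20 + s(-1*8, 8))² = (-20 + 32)² = 12² = 144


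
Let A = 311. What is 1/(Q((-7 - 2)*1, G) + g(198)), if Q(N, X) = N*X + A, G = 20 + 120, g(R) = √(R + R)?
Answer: -949/900205 - 6*√11/900205 ≈ -0.0010763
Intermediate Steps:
g(R) = √2*√R (g(R) = √(2*R) = √2*√R)
G = 140
Q(N, X) = 311 + N*X (Q(N, X) = N*X + 311 = 311 + N*X)
1/(Q((-7 - 2)*1, G) + g(198)) = 1/((311 + ((-7 - 2)*1)*140) + √2*√198) = 1/((311 - 9*1*140) + √2*(3*√22)) = 1/((311 - 9*140) + 6*√11) = 1/((311 - 1260) + 6*√11) = 1/(-949 + 6*√11)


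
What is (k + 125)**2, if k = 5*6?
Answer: 24025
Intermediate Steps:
k = 30
(k + 125)**2 = (30 + 125)**2 = 155**2 = 24025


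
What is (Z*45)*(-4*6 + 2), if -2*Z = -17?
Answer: -8415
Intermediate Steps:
Z = 17/2 (Z = -½*(-17) = 17/2 ≈ 8.5000)
(Z*45)*(-4*6 + 2) = ((17/2)*45)*(-4*6 + 2) = 765*(-24 + 2)/2 = (765/2)*(-22) = -8415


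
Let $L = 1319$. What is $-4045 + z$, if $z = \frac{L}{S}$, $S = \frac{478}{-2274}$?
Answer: $- \frac{2466458}{239} \approx -10320.0$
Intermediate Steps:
$S = - \frac{239}{1137}$ ($S = 478 \left(- \frac{1}{2274}\right) = - \frac{239}{1137} \approx -0.2102$)
$z = - \frac{1499703}{239}$ ($z = \frac{1319}{- \frac{239}{1137}} = 1319 \left(- \frac{1137}{239}\right) = - \frac{1499703}{239} \approx -6274.9$)
$-4045 + z = -4045 - \frac{1499703}{239} = - \frac{2466458}{239}$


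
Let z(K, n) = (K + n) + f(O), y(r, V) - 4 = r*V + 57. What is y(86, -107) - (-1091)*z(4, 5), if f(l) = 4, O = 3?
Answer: 5042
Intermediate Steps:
y(r, V) = 61 + V*r (y(r, V) = 4 + (r*V + 57) = 4 + (V*r + 57) = 4 + (57 + V*r) = 61 + V*r)
z(K, n) = 4 + K + n (z(K, n) = (K + n) + 4 = 4 + K + n)
y(86, -107) - (-1091)*z(4, 5) = (61 - 107*86) - (-1091)*(4 + 4 + 5) = (61 - 9202) - (-1091)*13 = -9141 - 1*(-14183) = -9141 + 14183 = 5042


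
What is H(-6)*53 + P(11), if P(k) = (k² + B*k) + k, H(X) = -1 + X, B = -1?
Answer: -250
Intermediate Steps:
P(k) = k² (P(k) = (k² - k) + k = k²)
H(-6)*53 + P(11) = (-1 - 6)*53 + 11² = -7*53 + 121 = -371 + 121 = -250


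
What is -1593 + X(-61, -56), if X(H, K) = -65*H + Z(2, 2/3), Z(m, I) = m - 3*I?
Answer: 2372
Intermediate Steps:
X(H, K) = -65*H (X(H, K) = -65*H + (2 - 6/3) = -65*H + (2 - 3*2/3) = -65*H + (2 - 2) = -65*H + 0 = -65*H)
-1593 + X(-61, -56) = -1593 - 65*(-61) = -1593 + 3965 = 2372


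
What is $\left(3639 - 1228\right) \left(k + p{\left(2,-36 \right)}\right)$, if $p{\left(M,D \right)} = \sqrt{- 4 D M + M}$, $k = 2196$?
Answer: $5294556 + 2411 \sqrt{290} \approx 5.3356 \cdot 10^{6}$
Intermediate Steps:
$p{\left(M,D \right)} = \sqrt{M - 4 D M}$ ($p{\left(M,D \right)} = \sqrt{- 4 D M + M} = \sqrt{M - 4 D M}$)
$\left(3639 - 1228\right) \left(k + p{\left(2,-36 \right)}\right) = \left(3639 - 1228\right) \left(2196 + \sqrt{2 \left(1 - -144\right)}\right) = 2411 \left(2196 + \sqrt{2 \left(1 + 144\right)}\right) = 2411 \left(2196 + \sqrt{2 \cdot 145}\right) = 2411 \left(2196 + \sqrt{290}\right) = 5294556 + 2411 \sqrt{290}$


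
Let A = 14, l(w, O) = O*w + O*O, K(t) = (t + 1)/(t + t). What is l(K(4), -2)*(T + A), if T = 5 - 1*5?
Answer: 77/2 ≈ 38.500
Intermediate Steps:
K(t) = (1 + t)/(2*t) (K(t) = (1 + t)/((2*t)) = (1 + t)*(1/(2*t)) = (1 + t)/(2*t))
l(w, O) = O² + O*w (l(w, O) = O*w + O² = O² + O*w)
T = 0 (T = 5 - 5 = 0)
l(K(4), -2)*(T + A) = (-2*(-2 + (½)*(1 + 4)/4))*(0 + 14) = -2*(-2 + (½)*(¼)*5)*14 = -2*(-2 + 5/8)*14 = -2*(-11/8)*14 = (11/4)*14 = 77/2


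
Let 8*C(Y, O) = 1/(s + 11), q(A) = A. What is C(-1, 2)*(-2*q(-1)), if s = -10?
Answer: ¼ ≈ 0.25000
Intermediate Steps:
C(Y, O) = ⅛ (C(Y, O) = 1/(8*(-10 + 11)) = (⅛)/1 = (⅛)*1 = ⅛)
C(-1, 2)*(-2*q(-1)) = (-2*(-1))/8 = (⅛)*2 = ¼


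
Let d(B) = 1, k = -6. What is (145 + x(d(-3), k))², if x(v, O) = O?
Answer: 19321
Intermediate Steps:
(145 + x(d(-3), k))² = (145 - 6)² = 139² = 19321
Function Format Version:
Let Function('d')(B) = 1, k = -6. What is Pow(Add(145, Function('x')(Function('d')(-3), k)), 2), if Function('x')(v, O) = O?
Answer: 19321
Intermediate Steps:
Pow(Add(145, Function('x')(Function('d')(-3), k)), 2) = Pow(Add(145, -6), 2) = Pow(139, 2) = 19321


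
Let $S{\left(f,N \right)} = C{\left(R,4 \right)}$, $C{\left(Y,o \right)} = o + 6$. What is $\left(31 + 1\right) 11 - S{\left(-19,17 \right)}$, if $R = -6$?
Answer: $342$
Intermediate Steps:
$C{\left(Y,o \right)} = 6 + o$
$S{\left(f,N \right)} = 10$ ($S{\left(f,N \right)} = 6 + 4 = 10$)
$\left(31 + 1\right) 11 - S{\left(-19,17 \right)} = \left(31 + 1\right) 11 - 10 = 32 \cdot 11 - 10 = 352 - 10 = 342$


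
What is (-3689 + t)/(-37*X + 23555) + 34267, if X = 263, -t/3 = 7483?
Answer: 236840435/6912 ≈ 34265.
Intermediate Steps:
t = -22449 (t = -3*7483 = -22449)
(-3689 + t)/(-37*X + 23555) + 34267 = (-3689 - 22449)/(-37*263 + 23555) + 34267 = -26138/(-9731 + 23555) + 34267 = -26138/13824 + 34267 = -26138*1/13824 + 34267 = -13069/6912 + 34267 = 236840435/6912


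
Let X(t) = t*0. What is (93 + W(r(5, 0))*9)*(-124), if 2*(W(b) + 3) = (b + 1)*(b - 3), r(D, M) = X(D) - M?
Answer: -6510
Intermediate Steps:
X(t) = 0
r(D, M) = -M (r(D, M) = 0 - M = -M)
W(b) = -3 + (1 + b)*(-3 + b)/2 (W(b) = -3 + ((b + 1)*(b - 3))/2 = -3 + ((1 + b)*(-3 + b))/2 = -3 + (1 + b)*(-3 + b)/2)
(93 + W(r(5, 0))*9)*(-124) = (93 + (-9/2 + (-1*0)²/2 - (-1)*0)*9)*(-124) = (93 + (-9/2 + (½)*0² - 1*0)*9)*(-124) = (93 + (-9/2 + (½)*0 + 0)*9)*(-124) = (93 + (-9/2 + 0 + 0)*9)*(-124) = (93 - 9/2*9)*(-124) = (93 - 81/2)*(-124) = (105/2)*(-124) = -6510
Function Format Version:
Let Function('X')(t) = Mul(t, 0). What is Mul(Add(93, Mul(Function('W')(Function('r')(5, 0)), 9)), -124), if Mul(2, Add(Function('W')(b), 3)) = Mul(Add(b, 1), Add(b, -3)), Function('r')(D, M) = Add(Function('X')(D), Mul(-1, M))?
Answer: -6510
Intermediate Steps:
Function('X')(t) = 0
Function('r')(D, M) = Mul(-1, M) (Function('r')(D, M) = Add(0, Mul(-1, M)) = Mul(-1, M))
Function('W')(b) = Add(-3, Mul(Rational(1, 2), Add(1, b), Add(-3, b))) (Function('W')(b) = Add(-3, Mul(Rational(1, 2), Mul(Add(b, 1), Add(b, -3)))) = Add(-3, Mul(Rational(1, 2), Mul(Add(1, b), Add(-3, b)))) = Add(-3, Mul(Rational(1, 2), Add(1, b), Add(-3, b))))
Mul(Add(93, Mul(Function('W')(Function('r')(5, 0)), 9)), -124) = Mul(Add(93, Mul(Add(Rational(-9, 2), Mul(Rational(1, 2), Pow(Mul(-1, 0), 2)), Mul(-1, Mul(-1, 0))), 9)), -124) = Mul(Add(93, Mul(Add(Rational(-9, 2), Mul(Rational(1, 2), Pow(0, 2)), Mul(-1, 0)), 9)), -124) = Mul(Add(93, Mul(Add(Rational(-9, 2), Mul(Rational(1, 2), 0), 0), 9)), -124) = Mul(Add(93, Mul(Add(Rational(-9, 2), 0, 0), 9)), -124) = Mul(Add(93, Mul(Rational(-9, 2), 9)), -124) = Mul(Add(93, Rational(-81, 2)), -124) = Mul(Rational(105, 2), -124) = -6510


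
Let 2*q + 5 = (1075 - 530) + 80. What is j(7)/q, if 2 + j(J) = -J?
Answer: -9/310 ≈ -0.029032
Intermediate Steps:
j(J) = -2 - J
q = 310 (q = -5/2 + ((1075 - 530) + 80)/2 = -5/2 + (545 + 80)/2 = -5/2 + (½)*625 = -5/2 + 625/2 = 310)
j(7)/q = (-2 - 1*7)/310 = (-2 - 7)*(1/310) = -9*1/310 = -9/310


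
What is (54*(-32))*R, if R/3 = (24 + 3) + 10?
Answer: -191808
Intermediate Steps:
R = 111 (R = 3*((24 + 3) + 10) = 3*(27 + 10) = 3*37 = 111)
(54*(-32))*R = (54*(-32))*111 = -1728*111 = -191808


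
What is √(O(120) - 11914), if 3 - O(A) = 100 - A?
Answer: I*√11891 ≈ 109.05*I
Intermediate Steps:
O(A) = -97 + A (O(A) = 3 - (100 - A) = 3 + (-100 + A) = -97 + A)
√(O(120) - 11914) = √((-97 + 120) - 11914) = √(23 - 11914) = √(-11891) = I*√11891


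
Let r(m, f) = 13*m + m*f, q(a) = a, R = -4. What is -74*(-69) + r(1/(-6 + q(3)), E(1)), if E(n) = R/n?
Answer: 5103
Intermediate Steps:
E(n) = -4/n
r(m, f) = 13*m + f*m
-74*(-69) + r(1/(-6 + q(3)), E(1)) = -74*(-69) + (13 - 4/1)/(-6 + 3) = 5106 + (13 - 4*1)/(-3) = 5106 - (13 - 4)/3 = 5106 - ⅓*9 = 5106 - 3 = 5103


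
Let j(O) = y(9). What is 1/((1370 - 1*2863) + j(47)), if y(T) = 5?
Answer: -1/1488 ≈ -0.00067204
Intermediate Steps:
j(O) = 5
1/((1370 - 1*2863) + j(47)) = 1/((1370 - 1*2863) + 5) = 1/((1370 - 2863) + 5) = 1/(-1493 + 5) = 1/(-1488) = -1/1488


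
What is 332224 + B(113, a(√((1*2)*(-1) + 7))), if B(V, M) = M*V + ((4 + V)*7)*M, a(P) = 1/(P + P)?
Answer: 332224 + 466*√5/5 ≈ 3.3243e+5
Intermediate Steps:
a(P) = 1/(2*P)
B(V, M) = M*V + M*(28 + 7*V) (B(V, M) = M*V + (28 + 7*V)*M = M*V + M*(28 + 7*V))
332224 + B(113, a(√((1*2)*(-1) + 7))) = 332224 + 4*(1/(2*(√((1*2)*(-1) + 7))))*(7 + 2*113) = 332224 + 4*(1/(2*(√(2*(-1) + 7))))*(7 + 226) = 332224 + 4*(1/(2*(√(-2 + 7))))*233 = 332224 + 4*(1/(2*(√5)))*233 = 332224 + 4*((√5/5)/2)*233 = 332224 + 4*(√5/10)*233 = 332224 + 466*√5/5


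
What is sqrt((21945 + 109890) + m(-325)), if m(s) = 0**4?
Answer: sqrt(131835) ≈ 363.09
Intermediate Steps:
m(s) = 0
sqrt((21945 + 109890) + m(-325)) = sqrt((21945 + 109890) + 0) = sqrt(131835 + 0) = sqrt(131835)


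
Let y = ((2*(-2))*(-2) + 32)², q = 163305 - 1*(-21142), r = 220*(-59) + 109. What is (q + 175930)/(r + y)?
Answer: -360377/11271 ≈ -31.974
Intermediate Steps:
r = -12871 (r = -12980 + 109 = -12871)
q = 184447 (q = 163305 + 21142 = 184447)
y = 1600 (y = (-4*(-2) + 32)² = (8 + 32)² = 40² = 1600)
(q + 175930)/(r + y) = (184447 + 175930)/(-12871 + 1600) = 360377/(-11271) = 360377*(-1/11271) = -360377/11271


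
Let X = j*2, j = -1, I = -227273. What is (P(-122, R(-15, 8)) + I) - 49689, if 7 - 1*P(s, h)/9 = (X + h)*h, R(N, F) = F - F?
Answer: -276899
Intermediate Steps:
X = -2 (X = -1*2 = -2)
R(N, F) = 0
P(s, h) = 63 - 9*h*(-2 + h) (P(s, h) = 63 - 9*(-2 + h)*h = 63 - 9*h*(-2 + h))
(P(-122, R(-15, 8)) + I) - 49689 = ((63 - 9*0**2 + 18*0) - 227273) - 49689 = ((63 - 9*0 + 0) - 227273) - 49689 = ((63 + 0 + 0) - 227273) - 49689 = (63 - 227273) - 49689 = -227210 - 49689 = -276899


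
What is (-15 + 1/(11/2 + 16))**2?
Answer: 413449/1849 ≈ 223.61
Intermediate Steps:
(-15 + 1/(11/2 + 16))**2 = (-15 + 1/(43/2))**2 = (-15 + 2/43)**2 = (-643/43)**2 = 413449/1849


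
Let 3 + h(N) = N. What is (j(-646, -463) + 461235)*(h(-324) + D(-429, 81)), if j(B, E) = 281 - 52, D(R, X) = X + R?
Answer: -311488200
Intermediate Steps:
D(R, X) = R + X
j(B, E) = 229
h(N) = -3 + N
(j(-646, -463) + 461235)*(h(-324) + D(-429, 81)) = (229 + 461235)*((-3 - 324) + (-429 + 81)) = 461464*(-327 - 348) = 461464*(-675) = -311488200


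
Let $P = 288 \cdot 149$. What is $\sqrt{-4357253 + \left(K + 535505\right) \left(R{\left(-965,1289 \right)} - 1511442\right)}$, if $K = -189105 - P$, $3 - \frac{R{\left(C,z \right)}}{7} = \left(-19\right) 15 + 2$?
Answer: $i \sqrt{458101283973} \approx 6.7683 \cdot 10^{5} i$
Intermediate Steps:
$P = 42912$
$R{\left(C,z \right)} = 2002$ ($R{\left(C,z \right)} = 21 - 7 \left(\left(-19\right) 15 + 2\right) = 21 - 7 \left(-285 + 2\right) = 21 - -1981 = 21 + 1981 = 2002$)
$K = -232017$ ($K = -189105 - 42912 = -232017$)
$\sqrt{-4357253 + \left(K + 535505\right) \left(R{\left(-965,1289 \right)} - 1511442\right)} = \sqrt{-4357253 + \left(-232017 + 535505\right) \left(2002 - 1511442\right)} = \sqrt{-4357253 + 303488 \left(-1509440\right)} = \sqrt{-4357253 - 458096926720} = \sqrt{-458101283973} = i \sqrt{458101283973}$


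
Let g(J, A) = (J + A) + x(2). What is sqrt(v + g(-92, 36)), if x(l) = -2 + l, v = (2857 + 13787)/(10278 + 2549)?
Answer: 2*I*sqrt(2250073859)/12827 ≈ 7.3961*I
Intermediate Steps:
v = 16644/12827 ≈ 1.2976
g(J, A) = A + J (g(J, A) = (J + A) + (-2 + 2) = (A + J) + 0 = A + J)
sqrt(v + g(-92, 36)) = sqrt(16644/12827 + (36 - 92)) = sqrt(16644/12827 - 56) = sqrt(-701668/12827) = 2*I*sqrt(2250073859)/12827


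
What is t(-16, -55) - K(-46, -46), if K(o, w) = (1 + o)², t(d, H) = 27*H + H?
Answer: -3565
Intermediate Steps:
t(d, H) = 28*H
t(-16, -55) - K(-46, -46) = 28*(-55) - (1 - 46)² = -1540 - 1*(-45)² = -1540 - 1*2025 = -1540 - 2025 = -3565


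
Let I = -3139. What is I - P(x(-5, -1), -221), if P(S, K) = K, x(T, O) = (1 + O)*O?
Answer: -2918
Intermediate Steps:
x(T, O) = O*(1 + O)
I - P(x(-5, -1), -221) = -3139 - 1*(-221) = -3139 + 221 = -2918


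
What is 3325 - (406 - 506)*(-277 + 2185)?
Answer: 194125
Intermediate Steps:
3325 - (406 - 506)*(-277 + 2185) = 3325 - (-100)*1908 = 3325 - 1*(-190800) = 3325 + 190800 = 194125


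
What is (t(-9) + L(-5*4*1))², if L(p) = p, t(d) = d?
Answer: 841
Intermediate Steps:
(t(-9) + L(-5*4*1))² = (-9 - 5*4*1)² = (-9 - 20*1)² = (-9 - 20)² = (-29)² = 841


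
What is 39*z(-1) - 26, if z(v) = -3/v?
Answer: 91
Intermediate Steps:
39*z(-1) - 26 = 39*(-3/(-1)) - 26 = 39*(-3*(-1)) - 26 = 39*3 - 26 = 117 - 26 = 91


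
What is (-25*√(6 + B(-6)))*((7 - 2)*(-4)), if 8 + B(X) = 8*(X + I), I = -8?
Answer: 500*I*√114 ≈ 5338.5*I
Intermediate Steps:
B(X) = -72 + 8*X (B(X) = -8 + 8*(X - 8) = -8 + 8*(-8 + X) = -8 + (-64 + 8*X) = -72 + 8*X)
(-25*√(6 + B(-6)))*((7 - 2)*(-4)) = (-25*√(6 + (-72 + 8*(-6))))*((7 - 2)*(-4)) = (-25*√(6 + (-72 - 48)))*(5*(-4)) = -25*√(6 - 120)*(-20) = -25*I*√114*(-20) = 500*I*√114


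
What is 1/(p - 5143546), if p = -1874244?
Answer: -1/7017790 ≈ -1.4250e-7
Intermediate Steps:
1/(p - 5143546) = 1/(-1874244 - 5143546) = 1/(-7017790) = -1/7017790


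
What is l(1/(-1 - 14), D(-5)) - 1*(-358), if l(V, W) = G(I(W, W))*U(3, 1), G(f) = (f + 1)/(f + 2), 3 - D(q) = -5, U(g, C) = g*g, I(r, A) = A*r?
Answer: 8071/22 ≈ 366.86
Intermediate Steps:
U(g, C) = g²
D(q) = 8 (D(q) = 3 - 1*(-5) = 3 + 5 = 8)
G(f) = (1 + f)/(2 + f)
l(V, W) = 9*(1 + W²)/(2 + W²) (l(V, W) = ((1 + W*W)/(2 + W*W))*3² = ((1 + W²)/(2 + W²))*9 = 9*(1 + W²)/(2 + W²))
l(1/(-1 - 14), D(-5)) - 1*(-358) = 9*(1 + 8²)/(2 + 8²) - 1*(-358) = 9*(1 + 64)/(2 + 64) + 358 = 9*65/66 + 358 = 9*(1/66)*65 + 358 = 195/22 + 358 = 8071/22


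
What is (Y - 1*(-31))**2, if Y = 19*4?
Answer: 11449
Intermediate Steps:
Y = 76
(Y - 1*(-31))**2 = (76 - 1*(-31))**2 = (76 + 31)**2 = 107**2 = 11449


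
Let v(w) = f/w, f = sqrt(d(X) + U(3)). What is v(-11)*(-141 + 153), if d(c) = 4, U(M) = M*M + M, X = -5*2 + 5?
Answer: -48/11 ≈ -4.3636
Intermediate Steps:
X = -5 (X = -10 + 5 = -5)
U(M) = M + M**2 (U(M) = M**2 + M = M + M**2)
f = 4 (f = sqrt(4 + 3*(1 + 3)) = sqrt(4 + 3*4) = sqrt(4 + 12) = sqrt(16) = 4)
v(w) = 4/w
v(-11)*(-141 + 153) = (4/(-11))*(-141 + 153) = (4*(-1/11))*12 = -4/11*12 = -48/11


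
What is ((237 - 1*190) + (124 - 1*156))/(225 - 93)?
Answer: 5/44 ≈ 0.11364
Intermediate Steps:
((237 - 1*190) + (124 - 1*156))/(225 - 93) = ((237 - 190) + (124 - 156))/132 = (47 - 32)*(1/132) = 15*(1/132) = 5/44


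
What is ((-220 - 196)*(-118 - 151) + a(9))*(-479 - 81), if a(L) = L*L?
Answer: -62711600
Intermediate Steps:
a(L) = L²
((-220 - 196)*(-118 - 151) + a(9))*(-479 - 81) = ((-220 - 196)*(-118 - 151) + 9²)*(-479 - 81) = (-416*(-269) + 81)*(-560) = (111904 + 81)*(-560) = 111985*(-560) = -62711600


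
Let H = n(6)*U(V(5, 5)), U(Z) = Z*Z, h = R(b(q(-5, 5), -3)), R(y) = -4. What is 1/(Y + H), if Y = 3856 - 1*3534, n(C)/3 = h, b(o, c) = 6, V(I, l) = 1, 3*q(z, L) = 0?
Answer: 1/310 ≈ 0.0032258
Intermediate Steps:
q(z, L) = 0 (q(z, L) = (1/3)*0 = 0)
h = -4
n(C) = -12 (n(C) = 3*(-4) = -12)
U(Z) = Z**2
Y = 322 (Y = 3856 - 3534 = 322)
H = -12 (H = -12*1**2 = -12*1 = -12)
1/(Y + H) = 1/(322 - 12) = 1/310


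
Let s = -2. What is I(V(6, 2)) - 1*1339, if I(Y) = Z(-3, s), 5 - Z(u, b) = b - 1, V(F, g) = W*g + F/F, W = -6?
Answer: -1331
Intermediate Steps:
V(F, g) = 1 - 6*g (V(F, g) = -6*g + F/F = -6*g + 1 = 1 - 6*g)
Z(u, b) = 6 - b (Z(u, b) = 5 - (b - 1) = 5 - (-1 + b) = 5 + (1 - b) = 6 - b)
I(Y) = 8 (I(Y) = 6 - 1*(-2) = 6 + 2 = 8)
I(V(6, 2)) - 1*1339 = 8 - 1*1339 = 8 - 1339 = -1331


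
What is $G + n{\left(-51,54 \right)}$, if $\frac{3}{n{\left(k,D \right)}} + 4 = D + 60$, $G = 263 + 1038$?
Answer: $\frac{143113}{110} \approx 1301.0$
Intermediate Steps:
$G = 1301$
$n{\left(k,D \right)} = \frac{3}{56 + D}$ ($n{\left(k,D \right)} = \frac{3}{-4 + \left(D + 60\right)} = \frac{3}{-4 + \left(60 + D\right)} = \frac{3}{56 + D}$)
$G + n{\left(-51,54 \right)} = 1301 + \frac{3}{56 + 54} = 1301 + \frac{3}{110} = \frac{143113}{110}$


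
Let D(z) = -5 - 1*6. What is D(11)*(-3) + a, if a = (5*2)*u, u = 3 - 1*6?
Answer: 3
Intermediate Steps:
D(z) = -11 (D(z) = -5 - 6 = -11)
u = -3 (u = 3 - 6 = -3)
a = -30 (a = (5*2)*(-3) = 10*(-3) = -30)
D(11)*(-3) + a = -11*(-3) - 30 = 33 - 30 = 3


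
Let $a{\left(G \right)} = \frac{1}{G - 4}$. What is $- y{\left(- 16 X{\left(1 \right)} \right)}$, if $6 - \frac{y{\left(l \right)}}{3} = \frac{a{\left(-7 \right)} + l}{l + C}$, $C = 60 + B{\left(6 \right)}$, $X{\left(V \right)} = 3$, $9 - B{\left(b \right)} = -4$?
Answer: $- \frac{6537}{275} \approx -23.771$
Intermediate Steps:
$B{\left(b \right)} = 13$ ($B{\left(b \right)} = 9 - -4 = 9 + 4 = 13$)
$a{\left(G \right)} = \frac{1}{-4 + G}$
$C = 73$ ($C = 60 + 13 = 73$)
$y{\left(l \right)} = 18 - \frac{3 \left(- \frac{1}{11} + l\right)}{73 + l}$ ($y{\left(l \right)} = 18 - 3 \frac{\frac{1}{-4 - 7} + l}{l + 73} = 18 - 3 \frac{\frac{1}{-11} + l}{73 + l} = 18 - 3 \frac{- \frac{1}{11} + l}{73 + l} = 18 - \frac{3 \left(- \frac{1}{11} + l\right)}{73 + l}$)
$- y{\left(- 16 X{\left(1 \right)} \right)} = - \frac{3 \left(4819 + 55 \left(\left(-16\right) 3\right)\right)}{11 \left(73 - 48\right)} = - \frac{3 \left(4819 + 55 \left(-48\right)\right)}{11 \left(73 - 48\right)} = - \frac{3 \left(4819 - 2640\right)}{11 \cdot 25} = - \frac{3 \cdot 2179}{11 \cdot 25} = \left(-1\right) \frac{6537}{275} = - \frac{6537}{275}$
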